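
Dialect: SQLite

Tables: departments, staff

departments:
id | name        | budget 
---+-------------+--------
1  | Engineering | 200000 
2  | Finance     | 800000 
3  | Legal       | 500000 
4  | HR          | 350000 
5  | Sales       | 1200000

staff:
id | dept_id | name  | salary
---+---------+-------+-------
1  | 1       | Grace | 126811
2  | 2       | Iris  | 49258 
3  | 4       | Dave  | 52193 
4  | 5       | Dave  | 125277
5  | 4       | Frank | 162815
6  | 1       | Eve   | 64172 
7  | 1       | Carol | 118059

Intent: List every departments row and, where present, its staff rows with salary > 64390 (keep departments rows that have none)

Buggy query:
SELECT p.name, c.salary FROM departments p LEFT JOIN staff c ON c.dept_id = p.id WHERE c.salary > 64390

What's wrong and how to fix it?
Bug: A WHERE condition on the right-hand table after LEFT JOIN drops unmatched parents

Fix: Put 'c.salary > 64390' in the JOIN's ON clause instead of WHERE

Corrected query:
SELECT p.name, c.salary FROM departments p LEFT JOIN staff c ON c.dept_id = p.id AND c.salary > 64390

Result:
name        | salary
------------+-------
Engineering | 118059
Engineering | 126811
Finance     | NULL  
Legal       | NULL  
HR          | 162815
Sales       | 125277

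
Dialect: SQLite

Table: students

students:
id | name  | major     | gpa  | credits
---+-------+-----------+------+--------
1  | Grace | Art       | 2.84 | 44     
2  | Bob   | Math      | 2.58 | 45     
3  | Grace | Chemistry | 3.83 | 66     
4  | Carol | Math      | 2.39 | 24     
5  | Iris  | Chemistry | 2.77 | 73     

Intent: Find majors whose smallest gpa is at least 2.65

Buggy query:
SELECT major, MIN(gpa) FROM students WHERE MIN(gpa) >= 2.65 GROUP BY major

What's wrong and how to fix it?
Bug: MIN() in WHERE is a misuse of aggregate

Fix: Replace WHERE with HAVING after the GROUP BY

Corrected query:
SELECT major, MIN(gpa) FROM students GROUP BY major HAVING MIN(gpa) >= 2.65

Result:
major     | MIN(gpa)
----------+---------
Art       | 2.84    
Chemistry | 2.77    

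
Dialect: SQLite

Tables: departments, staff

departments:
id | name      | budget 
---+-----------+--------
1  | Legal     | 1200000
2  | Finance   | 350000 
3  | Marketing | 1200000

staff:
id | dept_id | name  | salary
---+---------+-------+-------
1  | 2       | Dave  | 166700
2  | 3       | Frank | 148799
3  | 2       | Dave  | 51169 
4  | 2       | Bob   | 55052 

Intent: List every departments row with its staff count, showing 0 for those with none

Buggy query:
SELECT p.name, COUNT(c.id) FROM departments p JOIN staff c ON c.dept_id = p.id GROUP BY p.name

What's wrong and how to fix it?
Bug: An inner join excludes parents with zero children

Fix: Use LEFT JOIN so parents without children still appear (COUNT(c.id) gives 0)

Corrected query:
SELECT p.name, COUNT(c.id) FROM departments p LEFT JOIN staff c ON c.dept_id = p.id GROUP BY p.name

Result:
name      | COUNT(c.id)
----------+------------
Finance   | 3          
Legal     | 0          
Marketing | 1          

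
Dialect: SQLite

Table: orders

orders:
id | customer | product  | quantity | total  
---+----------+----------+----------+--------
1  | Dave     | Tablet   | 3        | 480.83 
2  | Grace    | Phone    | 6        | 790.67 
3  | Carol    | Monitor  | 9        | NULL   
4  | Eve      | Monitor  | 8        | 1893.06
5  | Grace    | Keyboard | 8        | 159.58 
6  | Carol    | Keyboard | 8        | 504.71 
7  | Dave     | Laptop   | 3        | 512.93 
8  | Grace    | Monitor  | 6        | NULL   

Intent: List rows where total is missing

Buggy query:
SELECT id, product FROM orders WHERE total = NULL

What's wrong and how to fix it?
Bug: Comparing to NULL with '=' never matches; NULL = NULL is unknown, not true

Fix: Use IS NULL to test for NULL

Corrected query:
SELECT id, product FROM orders WHERE total IS NULL

Result:
id | product
---+--------
3  | Monitor
8  | Monitor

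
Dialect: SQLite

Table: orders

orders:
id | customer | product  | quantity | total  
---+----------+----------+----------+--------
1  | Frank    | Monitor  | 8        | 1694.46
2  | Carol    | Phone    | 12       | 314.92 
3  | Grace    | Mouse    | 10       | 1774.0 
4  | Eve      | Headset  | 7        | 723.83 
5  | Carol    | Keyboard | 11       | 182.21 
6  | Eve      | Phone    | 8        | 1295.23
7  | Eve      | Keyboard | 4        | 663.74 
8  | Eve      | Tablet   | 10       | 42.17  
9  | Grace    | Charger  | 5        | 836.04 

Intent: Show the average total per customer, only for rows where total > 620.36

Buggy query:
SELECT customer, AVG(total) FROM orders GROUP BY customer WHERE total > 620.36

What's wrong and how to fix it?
Bug: WHERE cannot follow GROUP BY

Fix: Move the WHERE clause before GROUP BY

Corrected query:
SELECT customer, AVG(total) FROM orders WHERE total > 620.36 GROUP BY customer

Result:
customer | AVG(total)
---------+-----------
Eve      | 894.266667
Frank    | 1694.46   
Grace    | 1305.02   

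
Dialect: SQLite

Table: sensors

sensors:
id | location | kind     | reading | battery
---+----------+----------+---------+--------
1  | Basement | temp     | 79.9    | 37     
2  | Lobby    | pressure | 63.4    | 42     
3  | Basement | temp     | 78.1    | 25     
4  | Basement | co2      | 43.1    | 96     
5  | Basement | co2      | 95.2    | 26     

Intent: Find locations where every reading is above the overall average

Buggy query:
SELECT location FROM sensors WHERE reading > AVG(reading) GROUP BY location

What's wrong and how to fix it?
Bug: WHERE evaluates per row before aggregation, so AVG() is unavailable

Fix: Compute the overall average in a scalar subquery and compare each group's MIN against it in HAVING

Corrected query:
SELECT location FROM sensors GROUP BY location HAVING MIN(reading) > (SELECT AVG(reading) FROM sensors)

Result:
(no rows)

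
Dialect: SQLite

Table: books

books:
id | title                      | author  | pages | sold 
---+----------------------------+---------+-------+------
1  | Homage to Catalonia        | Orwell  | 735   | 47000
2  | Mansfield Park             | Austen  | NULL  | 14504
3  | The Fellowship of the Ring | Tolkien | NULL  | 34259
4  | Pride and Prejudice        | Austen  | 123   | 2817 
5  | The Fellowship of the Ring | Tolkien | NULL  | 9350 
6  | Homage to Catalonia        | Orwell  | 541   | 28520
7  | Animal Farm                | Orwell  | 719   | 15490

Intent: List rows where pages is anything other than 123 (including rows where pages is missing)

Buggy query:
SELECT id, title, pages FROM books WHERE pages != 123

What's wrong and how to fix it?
Bug: 'pages != 123' is unknown when pages is NULL, so NULL rows are silently excluded

Fix: Handle NULL separately with IS NULL alongside the inequality

Corrected query:
SELECT id, title, pages FROM books WHERE pages != 123 OR pages IS NULL

Result:
id | title                      | pages
---+----------------------------+------
1  | Homage to Catalonia        | 735  
2  | Mansfield Park             | NULL 
3  | The Fellowship of the Ring | NULL 
5  | The Fellowship of the Ring | NULL 
6  | Homage to Catalonia        | 541  
7  | Animal Farm                | 719  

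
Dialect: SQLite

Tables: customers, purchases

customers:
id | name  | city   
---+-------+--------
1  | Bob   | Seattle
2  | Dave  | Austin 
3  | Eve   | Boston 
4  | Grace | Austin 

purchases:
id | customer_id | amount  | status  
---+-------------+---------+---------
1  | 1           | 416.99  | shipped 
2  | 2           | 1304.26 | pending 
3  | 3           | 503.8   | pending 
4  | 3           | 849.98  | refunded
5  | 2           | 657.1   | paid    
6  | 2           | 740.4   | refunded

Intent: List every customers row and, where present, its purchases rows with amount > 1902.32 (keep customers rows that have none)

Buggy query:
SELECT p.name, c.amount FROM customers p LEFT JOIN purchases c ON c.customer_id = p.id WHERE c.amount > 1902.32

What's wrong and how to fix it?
Bug: A WHERE condition on the right-hand table after LEFT JOIN drops unmatched parents

Fix: Move the right-table condition into the ON clause so unmatched parents are kept

Corrected query:
SELECT p.name, c.amount FROM customers p LEFT JOIN purchases c ON c.customer_id = p.id AND c.amount > 1902.32

Result:
name  | amount
------+-------
Bob   | NULL  
Dave  | NULL  
Eve   | NULL  
Grace | NULL  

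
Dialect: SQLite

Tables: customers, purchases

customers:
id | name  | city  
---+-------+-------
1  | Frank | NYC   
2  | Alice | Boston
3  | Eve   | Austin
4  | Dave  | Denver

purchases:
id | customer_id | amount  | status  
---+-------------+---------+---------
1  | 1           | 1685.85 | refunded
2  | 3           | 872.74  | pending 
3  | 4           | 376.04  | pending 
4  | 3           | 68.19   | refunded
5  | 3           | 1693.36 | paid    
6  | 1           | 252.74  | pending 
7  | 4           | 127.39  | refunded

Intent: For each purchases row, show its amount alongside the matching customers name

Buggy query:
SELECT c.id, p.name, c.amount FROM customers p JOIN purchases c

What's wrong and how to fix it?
Bug: Missing join condition: each purchases row is matched to all customers rows instead of just its own

Fix: Specify the join condition linking the foreign key to the parent id

Corrected query:
SELECT c.id, p.name, c.amount FROM customers p JOIN purchases c ON c.customer_id = p.id

Result:
id | name  | amount 
---+-------+--------
1  | Frank | 1685.85
2  | Eve   | 872.74 
3  | Dave  | 376.04 
4  | Eve   | 68.19  
5  | Eve   | 1693.36
6  | Frank | 252.74 
7  | Dave  | 127.39 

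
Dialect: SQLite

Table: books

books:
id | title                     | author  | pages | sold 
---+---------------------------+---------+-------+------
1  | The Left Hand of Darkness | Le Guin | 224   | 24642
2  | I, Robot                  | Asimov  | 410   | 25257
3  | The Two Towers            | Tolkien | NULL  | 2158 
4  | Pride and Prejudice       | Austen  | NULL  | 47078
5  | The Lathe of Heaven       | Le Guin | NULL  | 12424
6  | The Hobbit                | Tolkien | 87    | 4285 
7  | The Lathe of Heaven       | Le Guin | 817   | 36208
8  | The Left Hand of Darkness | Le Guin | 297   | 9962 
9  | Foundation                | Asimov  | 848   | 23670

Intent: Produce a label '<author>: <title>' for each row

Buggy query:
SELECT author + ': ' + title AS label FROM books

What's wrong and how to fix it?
Bug: '+' is numeric addition; on text columns SQLite converts them to 0 instead of concatenating

Fix: Replace + with || to concatenate text

Corrected query:
SELECT author || ': ' || title AS label FROM books

Result:
label                             
----------------------------------
Le Guin: The Left Hand of Darkness
Asimov: I, Robot                  
Tolkien: The Two Towers           
Austen: Pride and Prejudice       
Le Guin: The Lathe of Heaven      
Tolkien: The Hobbit               
Le Guin: The Lathe of Heaven      
Le Guin: The Left Hand of Darkness
Asimov: Foundation                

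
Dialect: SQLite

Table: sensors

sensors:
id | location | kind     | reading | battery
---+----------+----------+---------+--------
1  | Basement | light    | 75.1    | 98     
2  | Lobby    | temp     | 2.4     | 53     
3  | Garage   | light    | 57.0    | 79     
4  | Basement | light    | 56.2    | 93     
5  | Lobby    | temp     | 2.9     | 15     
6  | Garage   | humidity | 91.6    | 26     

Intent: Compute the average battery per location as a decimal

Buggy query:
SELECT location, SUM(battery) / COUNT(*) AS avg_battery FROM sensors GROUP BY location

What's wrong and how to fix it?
Bug: SUM(battery) and COUNT(*) are both integers; the division truncates the fractional part

Fix: Multiply by 1.0 (or CAST to REAL) to force floating-point division

Corrected query:
SELECT location, SUM(battery) * 1.0 / COUNT(*) AS avg_battery FROM sensors GROUP BY location

Result:
location | avg_battery
---------+------------
Basement | 95.5       
Garage   | 52.5       
Lobby    | 34         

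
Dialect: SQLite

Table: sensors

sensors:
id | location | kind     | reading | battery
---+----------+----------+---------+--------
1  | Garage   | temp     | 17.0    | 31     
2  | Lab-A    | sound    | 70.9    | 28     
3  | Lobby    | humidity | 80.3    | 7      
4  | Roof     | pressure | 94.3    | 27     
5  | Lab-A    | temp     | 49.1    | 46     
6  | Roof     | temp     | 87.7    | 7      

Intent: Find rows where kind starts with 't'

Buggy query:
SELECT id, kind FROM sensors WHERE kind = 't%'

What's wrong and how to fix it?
Bug: '=' compares the literal string including the % character; pattern matching needs LIKE

Fix: Use LIKE for wildcard pattern matching

Corrected query:
SELECT id, kind FROM sensors WHERE kind LIKE 't%'

Result:
id | kind
---+-----
1  | temp
5  | temp
6  | temp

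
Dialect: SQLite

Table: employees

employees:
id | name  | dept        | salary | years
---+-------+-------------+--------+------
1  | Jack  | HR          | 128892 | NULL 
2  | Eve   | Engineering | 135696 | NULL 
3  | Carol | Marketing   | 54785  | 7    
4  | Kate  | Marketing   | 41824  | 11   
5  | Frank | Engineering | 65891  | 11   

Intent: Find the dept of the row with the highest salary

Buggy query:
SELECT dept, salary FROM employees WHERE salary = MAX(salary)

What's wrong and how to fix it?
Bug: MAX(salary) is an aggregate and cannot be used directly in WHERE

Fix: Use a subquery: WHERE salary = (SELECT MAX(salary) FROM employees)

Corrected query:
SELECT dept, salary FROM employees WHERE salary = (SELECT MAX(salary) FROM employees)

Result:
dept        | salary
------------+-------
Engineering | 135696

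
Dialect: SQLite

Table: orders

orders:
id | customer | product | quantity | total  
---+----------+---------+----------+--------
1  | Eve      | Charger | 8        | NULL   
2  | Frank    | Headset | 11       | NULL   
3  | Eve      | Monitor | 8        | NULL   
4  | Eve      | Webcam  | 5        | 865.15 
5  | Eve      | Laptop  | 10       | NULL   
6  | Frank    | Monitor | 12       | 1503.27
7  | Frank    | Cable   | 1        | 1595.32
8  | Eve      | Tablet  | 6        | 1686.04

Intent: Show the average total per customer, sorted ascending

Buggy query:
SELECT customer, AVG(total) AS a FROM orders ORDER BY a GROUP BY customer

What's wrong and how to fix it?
Bug: GROUP BY must precede ORDER BY

Fix: Reorder: SELECT … FROM … GROUP BY … ORDER BY …

Corrected query:
SELECT customer, AVG(total) AS a FROM orders GROUP BY customer ORDER BY a

Result:
customer | a       
---------+---------
Eve      | 1275.595
Frank    | 1549.295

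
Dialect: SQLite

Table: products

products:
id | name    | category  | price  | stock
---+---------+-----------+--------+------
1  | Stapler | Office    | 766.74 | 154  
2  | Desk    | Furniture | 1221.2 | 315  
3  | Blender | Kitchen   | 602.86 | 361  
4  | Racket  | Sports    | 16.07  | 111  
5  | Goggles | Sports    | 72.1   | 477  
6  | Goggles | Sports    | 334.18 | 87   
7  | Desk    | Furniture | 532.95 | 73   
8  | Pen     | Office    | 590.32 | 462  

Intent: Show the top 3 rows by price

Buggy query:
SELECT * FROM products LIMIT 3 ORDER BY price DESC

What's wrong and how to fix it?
Bug: ORDER BY cannot follow LIMIT; LIMIT is the final clause

Fix: Sort with ORDER BY, then apply LIMIT

Corrected query:
SELECT * FROM products ORDER BY price DESC LIMIT 3

Result:
id | name    | category  | price  | stock
---+---------+-----------+--------+------
2  | Desk    | Furniture | 1221.2 | 315  
1  | Stapler | Office    | 766.74 | 154  
3  | Blender | Kitchen   | 602.86 | 361  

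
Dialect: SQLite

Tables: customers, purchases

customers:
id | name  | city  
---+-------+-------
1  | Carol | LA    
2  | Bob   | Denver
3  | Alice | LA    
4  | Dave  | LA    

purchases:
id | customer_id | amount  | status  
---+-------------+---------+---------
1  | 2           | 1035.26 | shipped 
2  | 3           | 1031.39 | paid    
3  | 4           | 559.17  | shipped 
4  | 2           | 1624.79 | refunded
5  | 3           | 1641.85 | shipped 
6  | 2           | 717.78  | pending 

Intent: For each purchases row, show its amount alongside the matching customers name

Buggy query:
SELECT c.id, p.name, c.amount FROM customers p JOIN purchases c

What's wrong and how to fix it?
Bug: Missing join condition: each purchases row is matched to all customers rows instead of just its own

Fix: Specify the join condition linking the foreign key to the parent id

Corrected query:
SELECT c.id, p.name, c.amount FROM customers p JOIN purchases c ON c.customer_id = p.id

Result:
id | name  | amount 
---+-------+--------
1  | Bob   | 1035.26
2  | Alice | 1031.39
3  | Dave  | 559.17 
4  | Bob   | 1624.79
5  | Alice | 1641.85
6  | Bob   | 717.78 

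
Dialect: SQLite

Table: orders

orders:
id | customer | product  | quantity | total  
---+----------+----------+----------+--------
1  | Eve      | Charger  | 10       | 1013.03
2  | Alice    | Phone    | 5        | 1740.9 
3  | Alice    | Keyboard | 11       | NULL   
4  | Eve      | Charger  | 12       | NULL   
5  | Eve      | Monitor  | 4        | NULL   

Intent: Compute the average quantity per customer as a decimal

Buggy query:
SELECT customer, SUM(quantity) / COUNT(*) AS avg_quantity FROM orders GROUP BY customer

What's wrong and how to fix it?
Bug: Both operands are integers, so '/' performs integer division and truncates

Fix: Cast one side to REAL so the division keeps the fractional part

Corrected query:
SELECT customer, SUM(quantity) * 1.0 / COUNT(*) AS avg_quantity FROM orders GROUP BY customer

Result:
customer | avg_quantity
---------+-------------
Alice    | 8           
Eve      | 8.666667    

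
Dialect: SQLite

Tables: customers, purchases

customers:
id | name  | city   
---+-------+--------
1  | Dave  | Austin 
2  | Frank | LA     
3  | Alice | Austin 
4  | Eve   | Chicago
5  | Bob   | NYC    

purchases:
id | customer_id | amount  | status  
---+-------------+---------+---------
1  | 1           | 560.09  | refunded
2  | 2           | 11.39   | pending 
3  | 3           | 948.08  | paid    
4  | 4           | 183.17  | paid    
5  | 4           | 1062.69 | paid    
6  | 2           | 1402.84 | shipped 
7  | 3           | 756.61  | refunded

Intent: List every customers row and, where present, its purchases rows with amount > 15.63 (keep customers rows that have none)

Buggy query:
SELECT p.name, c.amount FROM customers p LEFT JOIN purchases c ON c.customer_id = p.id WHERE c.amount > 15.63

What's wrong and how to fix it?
Bug: A WHERE condition on the right-hand table after LEFT JOIN drops unmatched parents

Fix: Move the right-table condition into the ON clause so unmatched parents are kept

Corrected query:
SELECT p.name, c.amount FROM customers p LEFT JOIN purchases c ON c.customer_id = p.id AND c.amount > 15.63

Result:
name  | amount 
------+--------
Dave  | 560.09 
Frank | 1402.84
Alice | 756.61 
Alice | 948.08 
Eve   | 183.17 
Eve   | 1062.69
Bob   | NULL   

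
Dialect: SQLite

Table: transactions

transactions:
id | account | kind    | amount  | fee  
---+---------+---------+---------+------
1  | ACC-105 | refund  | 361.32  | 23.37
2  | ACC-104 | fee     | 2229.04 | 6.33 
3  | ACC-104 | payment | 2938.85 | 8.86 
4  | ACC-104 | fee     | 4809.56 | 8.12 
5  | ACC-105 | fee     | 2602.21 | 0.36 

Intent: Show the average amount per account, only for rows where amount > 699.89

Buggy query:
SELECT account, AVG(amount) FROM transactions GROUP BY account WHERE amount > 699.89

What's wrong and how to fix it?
Bug: WHERE cannot follow GROUP BY

Fix: Place WHERE between FROM and GROUP BY

Corrected query:
SELECT account, AVG(amount) FROM transactions WHERE amount > 699.89 GROUP BY account

Result:
account | AVG(amount)
--------+------------
ACC-104 | 3325.816667
ACC-105 | 2602.21    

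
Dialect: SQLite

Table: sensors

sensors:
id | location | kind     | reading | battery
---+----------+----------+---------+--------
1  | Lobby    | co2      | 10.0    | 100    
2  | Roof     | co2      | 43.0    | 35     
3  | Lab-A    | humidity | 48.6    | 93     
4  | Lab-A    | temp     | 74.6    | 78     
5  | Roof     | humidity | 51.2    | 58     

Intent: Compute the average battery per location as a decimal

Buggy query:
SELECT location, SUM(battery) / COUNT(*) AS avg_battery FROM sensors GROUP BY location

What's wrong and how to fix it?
Bug: SUM(battery) and COUNT(*) are both integers; the division truncates the fractional part

Fix: Cast one side to REAL so the division keeps the fractional part

Corrected query:
SELECT location, SUM(battery) * 1.0 / COUNT(*) AS avg_battery FROM sensors GROUP BY location

Result:
location | avg_battery
---------+------------
Lab-A    | 85.5       
Lobby    | 100        
Roof     | 46.5       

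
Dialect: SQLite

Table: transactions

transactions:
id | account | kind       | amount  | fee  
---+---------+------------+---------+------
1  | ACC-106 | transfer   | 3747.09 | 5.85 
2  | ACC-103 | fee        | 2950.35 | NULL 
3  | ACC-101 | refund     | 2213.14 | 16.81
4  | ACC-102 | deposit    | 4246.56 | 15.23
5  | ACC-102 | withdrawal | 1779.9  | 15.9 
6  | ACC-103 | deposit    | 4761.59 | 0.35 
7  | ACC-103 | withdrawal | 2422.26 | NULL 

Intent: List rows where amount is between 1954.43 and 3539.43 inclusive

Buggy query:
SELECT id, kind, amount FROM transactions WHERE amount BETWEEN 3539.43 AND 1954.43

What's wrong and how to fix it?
Bug: BETWEEN expects the lower bound first; with 3539.43 AND 1954.43 the range is empty

Fix: Swap the bounds so the smaller value comes first

Corrected query:
SELECT id, kind, amount FROM transactions WHERE amount BETWEEN 1954.43 AND 3539.43

Result:
id | kind       | amount 
---+------------+--------
2  | fee        | 2950.35
3  | refund     | 2213.14
7  | withdrawal | 2422.26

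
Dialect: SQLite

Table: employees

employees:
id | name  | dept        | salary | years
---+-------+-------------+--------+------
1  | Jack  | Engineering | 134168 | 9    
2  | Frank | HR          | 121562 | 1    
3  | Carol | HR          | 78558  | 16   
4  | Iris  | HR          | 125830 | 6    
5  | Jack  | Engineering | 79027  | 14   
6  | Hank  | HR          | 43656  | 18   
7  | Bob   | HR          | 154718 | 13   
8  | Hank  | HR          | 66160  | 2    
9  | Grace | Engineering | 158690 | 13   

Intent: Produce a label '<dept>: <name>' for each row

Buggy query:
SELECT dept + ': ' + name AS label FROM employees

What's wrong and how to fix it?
Bug: '+' is numeric addition; on text columns SQLite converts them to 0 instead of concatenating

Fix: Replace + with || to concatenate text

Corrected query:
SELECT dept || ': ' || name AS label FROM employees

Result:
label             
------------------
Engineering: Jack 
HR: Frank         
HR: Carol         
HR: Iris          
Engineering: Jack 
HR: Hank          
HR: Bob           
HR: Hank          
Engineering: Grace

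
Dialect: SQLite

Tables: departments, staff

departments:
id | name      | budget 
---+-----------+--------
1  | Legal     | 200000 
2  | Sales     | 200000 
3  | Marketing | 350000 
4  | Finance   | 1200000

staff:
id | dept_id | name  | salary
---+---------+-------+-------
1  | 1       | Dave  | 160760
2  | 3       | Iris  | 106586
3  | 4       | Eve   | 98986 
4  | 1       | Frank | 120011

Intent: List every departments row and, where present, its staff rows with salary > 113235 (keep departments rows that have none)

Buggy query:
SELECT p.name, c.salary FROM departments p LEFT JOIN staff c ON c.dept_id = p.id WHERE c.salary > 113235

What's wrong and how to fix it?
Bug: A WHERE condition on the right-hand table after LEFT JOIN drops unmatched parents

Fix: Move the right-table condition into the ON clause so unmatched parents are kept

Corrected query:
SELECT p.name, c.salary FROM departments p LEFT JOIN staff c ON c.dept_id = p.id AND c.salary > 113235

Result:
name      | salary
----------+-------
Legal     | 120011
Legal     | 160760
Sales     | NULL  
Marketing | NULL  
Finance   | NULL  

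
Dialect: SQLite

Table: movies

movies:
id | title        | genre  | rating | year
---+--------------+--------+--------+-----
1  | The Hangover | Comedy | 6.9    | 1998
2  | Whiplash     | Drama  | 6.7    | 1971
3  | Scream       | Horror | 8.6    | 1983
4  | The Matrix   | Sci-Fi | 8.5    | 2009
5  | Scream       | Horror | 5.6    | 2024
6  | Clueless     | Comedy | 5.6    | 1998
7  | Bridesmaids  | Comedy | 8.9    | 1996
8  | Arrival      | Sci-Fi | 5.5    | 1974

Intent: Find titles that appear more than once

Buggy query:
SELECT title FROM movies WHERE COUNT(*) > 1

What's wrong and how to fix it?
Bug: WHERE can't reference COUNT(*); aggregates are computed after WHERE

Fix: GROUP BY title, then filter groups with HAVING COUNT(*) > 1

Corrected query:
SELECT title FROM movies GROUP BY title HAVING COUNT(*) > 1

Result:
title 
------
Scream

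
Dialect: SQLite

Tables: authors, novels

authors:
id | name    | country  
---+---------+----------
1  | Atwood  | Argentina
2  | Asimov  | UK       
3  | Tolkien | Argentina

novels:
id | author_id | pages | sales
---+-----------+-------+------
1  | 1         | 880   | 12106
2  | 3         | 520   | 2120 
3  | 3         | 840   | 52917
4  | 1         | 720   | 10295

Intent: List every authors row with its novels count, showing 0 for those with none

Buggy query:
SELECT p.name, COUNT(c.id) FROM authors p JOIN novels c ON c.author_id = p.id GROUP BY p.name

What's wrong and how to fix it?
Bug: An inner join excludes parents with zero children

Fix: Use LEFT JOIN so parents without children still appear (COUNT(c.id) gives 0)

Corrected query:
SELECT p.name, COUNT(c.id) FROM authors p LEFT JOIN novels c ON c.author_id = p.id GROUP BY p.name

Result:
name    | COUNT(c.id)
--------+------------
Asimov  | 0          
Atwood  | 2          
Tolkien | 2          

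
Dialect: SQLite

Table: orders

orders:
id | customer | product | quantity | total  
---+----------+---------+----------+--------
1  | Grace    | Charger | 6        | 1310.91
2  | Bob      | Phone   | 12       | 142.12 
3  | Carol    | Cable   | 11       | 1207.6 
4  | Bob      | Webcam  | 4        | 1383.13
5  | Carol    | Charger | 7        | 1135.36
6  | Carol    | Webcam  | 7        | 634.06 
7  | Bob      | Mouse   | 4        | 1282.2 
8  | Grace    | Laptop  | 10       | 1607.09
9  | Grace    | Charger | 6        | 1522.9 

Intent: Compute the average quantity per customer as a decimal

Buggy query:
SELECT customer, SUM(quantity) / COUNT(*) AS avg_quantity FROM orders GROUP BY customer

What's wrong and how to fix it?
Bug: SUM(quantity) and COUNT(*) are both integers; the division truncates the fractional part

Fix: Cast one side to REAL so the division keeps the fractional part

Corrected query:
SELECT customer, SUM(quantity) * 1.0 / COUNT(*) AS avg_quantity FROM orders GROUP BY customer

Result:
customer | avg_quantity
---------+-------------
Bob      | 6.666667    
Carol    | 8.333333    
Grace    | 7.333333    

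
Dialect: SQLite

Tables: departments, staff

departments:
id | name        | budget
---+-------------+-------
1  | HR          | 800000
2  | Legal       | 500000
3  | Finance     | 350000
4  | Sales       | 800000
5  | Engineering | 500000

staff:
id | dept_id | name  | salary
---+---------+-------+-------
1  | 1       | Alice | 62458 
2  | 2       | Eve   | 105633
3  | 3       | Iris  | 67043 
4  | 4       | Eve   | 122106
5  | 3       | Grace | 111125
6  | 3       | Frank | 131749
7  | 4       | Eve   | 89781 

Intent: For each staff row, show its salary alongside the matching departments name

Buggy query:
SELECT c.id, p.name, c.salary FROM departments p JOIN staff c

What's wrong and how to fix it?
Bug: JOIN with no ON clause produces a cartesian product; every staff row pairs with every departments row

Fix: Specify the join condition linking the foreign key to the parent id

Corrected query:
SELECT c.id, p.name, c.salary FROM departments p JOIN staff c ON c.dept_id = p.id

Result:
id | name    | salary
---+---------+-------
1  | HR      | 62458 
2  | Legal   | 105633
3  | Finance | 67043 
4  | Sales   | 122106
5  | Finance | 111125
6  | Finance | 131749
7  | Sales   | 89781 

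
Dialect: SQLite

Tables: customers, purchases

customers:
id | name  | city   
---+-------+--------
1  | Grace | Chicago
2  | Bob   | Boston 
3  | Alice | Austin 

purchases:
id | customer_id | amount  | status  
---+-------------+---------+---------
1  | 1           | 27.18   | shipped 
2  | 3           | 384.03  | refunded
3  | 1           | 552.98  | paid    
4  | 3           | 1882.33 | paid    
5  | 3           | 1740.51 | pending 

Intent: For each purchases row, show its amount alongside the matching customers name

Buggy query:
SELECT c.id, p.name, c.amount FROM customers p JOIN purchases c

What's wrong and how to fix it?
Bug: JOIN with no ON clause produces a cartesian product; every purchases row pairs with every customers row

Fix: Specify the join condition linking the foreign key to the parent id

Corrected query:
SELECT c.id, p.name, c.amount FROM customers p JOIN purchases c ON c.customer_id = p.id

Result:
id | name  | amount 
---+-------+--------
1  | Grace | 27.18  
2  | Alice | 384.03 
3  | Grace | 552.98 
4  | Alice | 1882.33
5  | Alice | 1740.51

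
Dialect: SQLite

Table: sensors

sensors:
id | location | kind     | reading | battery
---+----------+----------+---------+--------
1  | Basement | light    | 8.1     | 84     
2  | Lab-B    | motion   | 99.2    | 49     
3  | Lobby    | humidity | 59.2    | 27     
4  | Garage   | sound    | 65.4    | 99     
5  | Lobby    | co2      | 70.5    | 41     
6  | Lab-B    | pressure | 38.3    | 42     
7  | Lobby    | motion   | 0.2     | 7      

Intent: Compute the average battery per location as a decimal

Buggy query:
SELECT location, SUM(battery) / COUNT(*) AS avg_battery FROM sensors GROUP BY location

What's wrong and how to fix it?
Bug: SUM(battery) and COUNT(*) are both integers; the division truncates the fractional part

Fix: Multiply by 1.0 (or CAST to REAL) to force floating-point division

Corrected query:
SELECT location, SUM(battery) * 1.0 / COUNT(*) AS avg_battery FROM sensors GROUP BY location

Result:
location | avg_battery
---------+------------
Basement | 84         
Garage   | 99         
Lab-B    | 45.5       
Lobby    | 25         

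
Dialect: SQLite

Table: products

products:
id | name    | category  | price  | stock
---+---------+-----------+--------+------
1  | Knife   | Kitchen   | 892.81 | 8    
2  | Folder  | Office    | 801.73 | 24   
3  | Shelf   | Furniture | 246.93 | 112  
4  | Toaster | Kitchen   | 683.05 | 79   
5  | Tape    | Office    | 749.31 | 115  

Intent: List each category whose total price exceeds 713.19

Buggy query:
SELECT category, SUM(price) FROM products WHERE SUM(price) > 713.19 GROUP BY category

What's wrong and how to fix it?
Bug: Aggregate functions cannot appear in a WHERE clause

Fix: Move the aggregate condition to a HAVING clause

Corrected query:
SELECT category, SUM(price) FROM products GROUP BY category HAVING SUM(price) > 713.19

Result:
category | SUM(price)
---------+-----------
Kitchen  | 1575.86   
Office   | 1551.04   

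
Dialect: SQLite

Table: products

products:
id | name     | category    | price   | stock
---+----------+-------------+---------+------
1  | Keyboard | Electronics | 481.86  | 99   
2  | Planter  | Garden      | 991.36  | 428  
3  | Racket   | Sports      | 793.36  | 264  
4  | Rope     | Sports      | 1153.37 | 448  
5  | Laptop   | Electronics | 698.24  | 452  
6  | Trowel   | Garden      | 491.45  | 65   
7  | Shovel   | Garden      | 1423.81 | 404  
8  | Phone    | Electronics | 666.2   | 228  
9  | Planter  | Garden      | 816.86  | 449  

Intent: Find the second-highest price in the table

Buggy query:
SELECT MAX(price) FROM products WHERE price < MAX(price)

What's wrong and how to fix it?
Bug: The inner MAX is an aggregate inside WHERE, which is not allowed

Fix: Put the inner MAX in a scalar subquery

Corrected query:
SELECT MAX(price) FROM products WHERE price < (SELECT MAX(price) FROM products)

Result:
MAX(price)
----------
1153.37   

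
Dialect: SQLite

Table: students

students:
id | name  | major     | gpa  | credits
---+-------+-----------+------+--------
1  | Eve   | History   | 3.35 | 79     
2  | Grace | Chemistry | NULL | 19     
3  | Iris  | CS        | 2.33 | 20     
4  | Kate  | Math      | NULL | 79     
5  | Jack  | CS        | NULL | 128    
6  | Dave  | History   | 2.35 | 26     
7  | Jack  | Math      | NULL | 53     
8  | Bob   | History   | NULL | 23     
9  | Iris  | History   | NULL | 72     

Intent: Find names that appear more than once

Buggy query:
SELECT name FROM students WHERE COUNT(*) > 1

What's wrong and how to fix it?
Bug: WHERE can't reference COUNT(*); aggregates are computed after WHERE

Fix: GROUP BY name, then filter groups with HAVING COUNT(*) > 1

Corrected query:
SELECT name FROM students GROUP BY name HAVING COUNT(*) > 1

Result:
name
----
Iris
Jack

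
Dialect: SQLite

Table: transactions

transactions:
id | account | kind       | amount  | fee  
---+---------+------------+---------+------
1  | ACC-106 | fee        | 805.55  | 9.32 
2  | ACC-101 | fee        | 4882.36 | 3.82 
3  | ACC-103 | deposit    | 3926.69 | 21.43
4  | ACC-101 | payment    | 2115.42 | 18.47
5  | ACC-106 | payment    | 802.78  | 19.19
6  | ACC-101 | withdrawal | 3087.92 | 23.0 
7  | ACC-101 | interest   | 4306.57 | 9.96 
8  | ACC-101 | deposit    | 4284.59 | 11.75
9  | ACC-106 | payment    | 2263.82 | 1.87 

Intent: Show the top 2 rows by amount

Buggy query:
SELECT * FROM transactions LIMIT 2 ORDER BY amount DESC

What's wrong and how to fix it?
Bug: LIMIT must come after ORDER BY

Fix: Swap the clauses: ORDER BY first, then LIMIT

Corrected query:
SELECT * FROM transactions ORDER BY amount DESC LIMIT 2

Result:
id | account | kind     | amount  | fee 
---+---------+----------+---------+-----
2  | ACC-101 | fee      | 4882.36 | 3.82
7  | ACC-101 | interest | 4306.57 | 9.96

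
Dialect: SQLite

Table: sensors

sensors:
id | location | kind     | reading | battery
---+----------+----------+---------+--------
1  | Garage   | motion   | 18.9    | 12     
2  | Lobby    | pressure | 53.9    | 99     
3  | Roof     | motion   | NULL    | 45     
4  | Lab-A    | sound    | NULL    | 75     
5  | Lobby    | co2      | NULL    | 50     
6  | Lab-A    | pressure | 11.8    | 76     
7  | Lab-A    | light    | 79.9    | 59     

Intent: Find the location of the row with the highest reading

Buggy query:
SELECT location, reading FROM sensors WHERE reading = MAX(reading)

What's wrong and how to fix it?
Bug: MAX(reading) is an aggregate and cannot be used directly in WHERE

Fix: Wrap MAX in a scalar subquery so WHERE compares against a single value

Corrected query:
SELECT location, reading FROM sensors WHERE reading = (SELECT MAX(reading) FROM sensors)

Result:
location | reading
---------+--------
Lab-A    | 79.9   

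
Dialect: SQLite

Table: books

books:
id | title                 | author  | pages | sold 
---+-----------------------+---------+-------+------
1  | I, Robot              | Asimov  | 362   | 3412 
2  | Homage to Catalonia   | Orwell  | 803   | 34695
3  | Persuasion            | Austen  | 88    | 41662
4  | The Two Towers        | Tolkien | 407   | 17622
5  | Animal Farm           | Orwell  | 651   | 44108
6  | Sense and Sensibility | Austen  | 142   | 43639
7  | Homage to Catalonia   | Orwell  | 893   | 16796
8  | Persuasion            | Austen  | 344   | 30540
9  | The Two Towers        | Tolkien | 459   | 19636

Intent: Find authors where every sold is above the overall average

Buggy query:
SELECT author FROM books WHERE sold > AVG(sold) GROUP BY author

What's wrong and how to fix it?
Bug: AVG() is an aggregate; it can't sit directly in WHERE

Fix: Compute the overall average in a scalar subquery and compare each group's MIN against it in HAVING

Corrected query:
SELECT author FROM books GROUP BY author HAVING MIN(sold) > (SELECT AVG(sold) FROM books)

Result:
author
------
Austen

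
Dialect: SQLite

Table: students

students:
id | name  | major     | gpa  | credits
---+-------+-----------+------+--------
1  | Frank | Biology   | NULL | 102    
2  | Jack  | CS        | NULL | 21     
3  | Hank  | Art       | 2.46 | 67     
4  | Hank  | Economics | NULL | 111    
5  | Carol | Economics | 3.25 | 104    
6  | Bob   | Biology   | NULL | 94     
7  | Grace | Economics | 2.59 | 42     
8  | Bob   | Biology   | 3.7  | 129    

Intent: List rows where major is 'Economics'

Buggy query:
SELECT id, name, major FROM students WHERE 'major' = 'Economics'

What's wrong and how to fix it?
Bug: Single quotes denote string literals in SQL; the column name is being compared as a constant string

Fix: Remove the quotes around the column name (or use double quotes for an identifier)

Corrected query:
SELECT id, name, major FROM students WHERE major = 'Economics'

Result:
id | name  | major    
---+-------+----------
4  | Hank  | Economics
5  | Carol | Economics
7  | Grace | Economics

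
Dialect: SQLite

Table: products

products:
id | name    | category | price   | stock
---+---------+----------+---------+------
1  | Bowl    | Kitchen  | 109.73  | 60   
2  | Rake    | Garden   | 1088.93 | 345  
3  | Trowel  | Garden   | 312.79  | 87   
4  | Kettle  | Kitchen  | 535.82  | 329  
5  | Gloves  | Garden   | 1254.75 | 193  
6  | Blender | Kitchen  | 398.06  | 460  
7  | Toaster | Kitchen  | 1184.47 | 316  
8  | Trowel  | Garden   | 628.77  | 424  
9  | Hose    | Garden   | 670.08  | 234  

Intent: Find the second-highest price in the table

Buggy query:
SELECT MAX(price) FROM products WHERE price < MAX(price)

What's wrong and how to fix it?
Bug: The inner MAX is an aggregate inside WHERE, which is not allowed

Fix: Put the inner MAX in a scalar subquery

Corrected query:
SELECT MAX(price) FROM products WHERE price < (SELECT MAX(price) FROM products)

Result:
MAX(price)
----------
1184.47   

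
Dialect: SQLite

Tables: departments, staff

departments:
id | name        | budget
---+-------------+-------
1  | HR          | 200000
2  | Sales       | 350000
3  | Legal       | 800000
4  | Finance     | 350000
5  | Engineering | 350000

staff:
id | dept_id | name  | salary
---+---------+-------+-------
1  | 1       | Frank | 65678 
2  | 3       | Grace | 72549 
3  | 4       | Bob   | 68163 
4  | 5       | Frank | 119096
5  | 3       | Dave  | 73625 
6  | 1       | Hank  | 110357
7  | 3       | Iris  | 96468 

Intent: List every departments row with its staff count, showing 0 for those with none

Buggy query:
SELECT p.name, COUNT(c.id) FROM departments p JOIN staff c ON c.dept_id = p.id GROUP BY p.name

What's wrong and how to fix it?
Bug: An inner join excludes parents with zero children

Fix: Use LEFT JOIN so parents without children still appear (COUNT(c.id) gives 0)

Corrected query:
SELECT p.name, COUNT(c.id) FROM departments p LEFT JOIN staff c ON c.dept_id = p.id GROUP BY p.name

Result:
name        | COUNT(c.id)
------------+------------
Engineering | 1          
Finance     | 1          
HR          | 2          
Legal       | 3          
Sales       | 0          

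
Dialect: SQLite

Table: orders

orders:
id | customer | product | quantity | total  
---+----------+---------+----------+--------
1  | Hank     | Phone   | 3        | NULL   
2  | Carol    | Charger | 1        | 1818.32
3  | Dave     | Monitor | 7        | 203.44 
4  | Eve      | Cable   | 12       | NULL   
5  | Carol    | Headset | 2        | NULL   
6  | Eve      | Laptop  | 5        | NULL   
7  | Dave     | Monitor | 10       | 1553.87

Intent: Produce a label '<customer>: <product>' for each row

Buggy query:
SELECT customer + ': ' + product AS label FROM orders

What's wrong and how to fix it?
Bug: SQLite uses || for string concatenation; + coerces text to numbers (yielding 0)

Fix: Use the || operator for string concatenation

Corrected query:
SELECT customer || ': ' || product AS label FROM orders

Result:
label         
--------------
Hank: Phone   
Carol: Charger
Dave: Monitor 
Eve: Cable    
Carol: Headset
Eve: Laptop   
Dave: Monitor 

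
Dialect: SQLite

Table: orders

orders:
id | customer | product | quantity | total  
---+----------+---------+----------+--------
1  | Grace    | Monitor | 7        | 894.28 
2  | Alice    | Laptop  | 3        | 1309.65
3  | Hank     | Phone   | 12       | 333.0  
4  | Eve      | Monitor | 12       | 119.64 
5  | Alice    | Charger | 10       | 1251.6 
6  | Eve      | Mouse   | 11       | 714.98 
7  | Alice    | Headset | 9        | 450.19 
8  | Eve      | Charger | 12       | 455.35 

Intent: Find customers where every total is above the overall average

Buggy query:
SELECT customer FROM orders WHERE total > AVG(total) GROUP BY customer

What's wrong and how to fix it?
Bug: WHERE evaluates per row before aggregation, so AVG() is unavailable

Fix: Compute the overall average in a scalar subquery and compare each group's MIN against it in HAVING

Corrected query:
SELECT customer FROM orders GROUP BY customer HAVING MIN(total) > (SELECT AVG(total) FROM orders)

Result:
customer
--------
Grace   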